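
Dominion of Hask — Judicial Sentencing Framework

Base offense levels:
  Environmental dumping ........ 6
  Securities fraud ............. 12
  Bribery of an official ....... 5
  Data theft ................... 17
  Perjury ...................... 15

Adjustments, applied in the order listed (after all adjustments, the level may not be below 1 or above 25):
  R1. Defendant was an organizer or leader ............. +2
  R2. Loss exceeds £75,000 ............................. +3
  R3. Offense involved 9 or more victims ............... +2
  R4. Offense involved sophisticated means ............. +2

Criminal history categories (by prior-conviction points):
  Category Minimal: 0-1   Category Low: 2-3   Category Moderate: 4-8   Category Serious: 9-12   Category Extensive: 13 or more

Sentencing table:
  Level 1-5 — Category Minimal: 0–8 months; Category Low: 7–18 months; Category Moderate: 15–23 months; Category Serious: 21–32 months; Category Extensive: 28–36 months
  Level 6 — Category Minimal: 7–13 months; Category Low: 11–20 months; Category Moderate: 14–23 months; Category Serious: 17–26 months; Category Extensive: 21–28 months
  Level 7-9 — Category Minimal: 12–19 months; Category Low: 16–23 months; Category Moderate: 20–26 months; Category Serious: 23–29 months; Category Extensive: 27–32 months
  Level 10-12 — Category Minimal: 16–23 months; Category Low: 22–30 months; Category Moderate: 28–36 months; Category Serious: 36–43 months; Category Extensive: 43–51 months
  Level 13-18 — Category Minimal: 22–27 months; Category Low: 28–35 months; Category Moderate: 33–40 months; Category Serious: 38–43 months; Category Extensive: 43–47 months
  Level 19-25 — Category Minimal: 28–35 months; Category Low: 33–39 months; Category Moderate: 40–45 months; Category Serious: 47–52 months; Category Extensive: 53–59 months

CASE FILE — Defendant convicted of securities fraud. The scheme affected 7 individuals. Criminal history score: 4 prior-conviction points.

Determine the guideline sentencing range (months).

28-36 months

Base offense level for securities fraud: 12.
Final offense level: 12.
Criminal history: 4 prior points → Category Moderate (4-8).
Level 12 falls in the 10-12 band.
Grid: Level 10-12 × Category Moderate = 28-36 months.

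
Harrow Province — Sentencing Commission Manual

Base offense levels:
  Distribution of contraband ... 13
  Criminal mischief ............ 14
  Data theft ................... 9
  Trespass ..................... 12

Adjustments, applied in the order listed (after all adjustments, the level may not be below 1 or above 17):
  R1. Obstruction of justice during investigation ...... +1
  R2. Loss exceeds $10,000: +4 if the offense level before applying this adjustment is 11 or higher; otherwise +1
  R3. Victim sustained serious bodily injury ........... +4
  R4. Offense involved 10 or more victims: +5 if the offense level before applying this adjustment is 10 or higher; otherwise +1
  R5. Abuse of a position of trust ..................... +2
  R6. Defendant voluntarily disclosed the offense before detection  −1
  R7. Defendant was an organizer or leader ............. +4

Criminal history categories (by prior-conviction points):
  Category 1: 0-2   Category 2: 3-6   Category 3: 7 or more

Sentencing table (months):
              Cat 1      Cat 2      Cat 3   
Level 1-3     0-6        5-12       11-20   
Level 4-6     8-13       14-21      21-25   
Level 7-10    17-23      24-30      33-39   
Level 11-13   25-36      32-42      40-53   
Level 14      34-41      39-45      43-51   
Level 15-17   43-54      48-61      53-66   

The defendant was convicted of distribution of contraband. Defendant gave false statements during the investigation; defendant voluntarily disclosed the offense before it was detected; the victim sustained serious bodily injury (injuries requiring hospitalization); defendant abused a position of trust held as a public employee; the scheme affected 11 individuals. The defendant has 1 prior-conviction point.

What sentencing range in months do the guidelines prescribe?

43-54 months

Base offense level for distribution of contraband: 13.
R1 applies: 13 + 1 = 14.
R3 applies: 14 + 4 = 18.
R4 applies (level before this adjustment is 18 ≥ 10, so +5): 18 + 5 = 23.
R5 applies: 23 + 2 = 25.
R6 applies: 25 − 1 = 24.
Level 24 exceeds the maximum of 17; capped at 17.
Final offense level: 17.
Criminal history: 1 prior point → Category 1 (0-2).
Level 17 falls in the 15-17 band.
Grid: Level 15-17 × Category 1 = 43-54 months.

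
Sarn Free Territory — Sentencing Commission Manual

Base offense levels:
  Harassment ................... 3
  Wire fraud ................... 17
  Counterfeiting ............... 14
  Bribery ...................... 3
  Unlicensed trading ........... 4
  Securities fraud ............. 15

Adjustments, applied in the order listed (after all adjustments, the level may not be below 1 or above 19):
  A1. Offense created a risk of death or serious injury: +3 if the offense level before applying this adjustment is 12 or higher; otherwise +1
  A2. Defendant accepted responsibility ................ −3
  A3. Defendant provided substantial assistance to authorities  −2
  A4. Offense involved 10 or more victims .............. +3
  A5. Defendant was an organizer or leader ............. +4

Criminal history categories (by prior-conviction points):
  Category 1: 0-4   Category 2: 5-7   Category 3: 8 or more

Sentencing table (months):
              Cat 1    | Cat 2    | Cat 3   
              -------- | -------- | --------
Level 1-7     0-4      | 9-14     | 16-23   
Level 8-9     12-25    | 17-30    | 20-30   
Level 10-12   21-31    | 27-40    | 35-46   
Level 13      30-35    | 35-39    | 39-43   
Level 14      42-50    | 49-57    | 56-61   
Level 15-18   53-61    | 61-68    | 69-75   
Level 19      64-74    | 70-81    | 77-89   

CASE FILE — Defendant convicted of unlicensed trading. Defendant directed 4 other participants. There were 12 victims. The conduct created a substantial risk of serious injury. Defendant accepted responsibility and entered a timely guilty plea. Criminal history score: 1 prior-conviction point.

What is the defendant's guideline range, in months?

12-25 months

Base offense level for unlicensed trading: 4.
A1 applies (level before this adjustment is 4 < 12, so +1): 4 + 1 = 5.
A2 applies: 5 − 3 = 2.
A3 does not apply.
A4 applies: 2 + 3 = 5.
A5 applies: 5 + 4 = 9.
Final offense level: 9.
Criminal history: 1 prior point → Category 1 (0-4).
Level 9 falls in the 8-9 band.
Grid: Level 8-9 × Category 1 = 12-25 months.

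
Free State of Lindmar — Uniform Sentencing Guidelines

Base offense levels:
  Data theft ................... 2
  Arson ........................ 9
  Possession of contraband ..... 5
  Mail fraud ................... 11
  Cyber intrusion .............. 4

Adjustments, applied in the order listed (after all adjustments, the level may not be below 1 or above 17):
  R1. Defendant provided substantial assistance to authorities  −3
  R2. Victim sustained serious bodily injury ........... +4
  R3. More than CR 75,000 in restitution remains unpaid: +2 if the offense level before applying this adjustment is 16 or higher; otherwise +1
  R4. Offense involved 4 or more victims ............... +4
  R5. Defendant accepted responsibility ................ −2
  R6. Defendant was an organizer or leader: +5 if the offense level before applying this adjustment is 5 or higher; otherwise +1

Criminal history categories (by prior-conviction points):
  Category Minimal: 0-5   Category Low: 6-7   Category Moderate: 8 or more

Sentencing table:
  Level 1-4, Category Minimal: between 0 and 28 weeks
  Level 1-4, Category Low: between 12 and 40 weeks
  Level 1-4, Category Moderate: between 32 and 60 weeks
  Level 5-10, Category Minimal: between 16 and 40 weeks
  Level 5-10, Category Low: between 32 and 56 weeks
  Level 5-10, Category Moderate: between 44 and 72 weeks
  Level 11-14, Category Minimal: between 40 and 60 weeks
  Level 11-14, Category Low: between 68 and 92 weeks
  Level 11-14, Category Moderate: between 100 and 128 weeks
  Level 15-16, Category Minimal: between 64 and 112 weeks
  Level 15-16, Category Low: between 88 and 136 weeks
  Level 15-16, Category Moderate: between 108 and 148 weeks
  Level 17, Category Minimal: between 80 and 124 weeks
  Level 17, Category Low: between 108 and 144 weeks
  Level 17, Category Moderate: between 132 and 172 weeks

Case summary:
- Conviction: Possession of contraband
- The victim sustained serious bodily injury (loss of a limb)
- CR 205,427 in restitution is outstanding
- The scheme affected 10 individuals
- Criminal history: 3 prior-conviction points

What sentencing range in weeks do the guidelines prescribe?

Base offense level for possession of contraband: 5.
R2 applies: 5 + 4 = 9.
R3 applies (level before this adjustment is 9 < 16, so +1): 9 + 1 = 10.
R4 applies: 10 + 4 = 14.
Final offense level: 14.
Criminal history: 3 prior points → Category Minimal (0-5).
Level 14 falls in the 11-14 band.
Grid: Level 11-14 × Category Minimal = 40-60 weeks.

40-60 weeks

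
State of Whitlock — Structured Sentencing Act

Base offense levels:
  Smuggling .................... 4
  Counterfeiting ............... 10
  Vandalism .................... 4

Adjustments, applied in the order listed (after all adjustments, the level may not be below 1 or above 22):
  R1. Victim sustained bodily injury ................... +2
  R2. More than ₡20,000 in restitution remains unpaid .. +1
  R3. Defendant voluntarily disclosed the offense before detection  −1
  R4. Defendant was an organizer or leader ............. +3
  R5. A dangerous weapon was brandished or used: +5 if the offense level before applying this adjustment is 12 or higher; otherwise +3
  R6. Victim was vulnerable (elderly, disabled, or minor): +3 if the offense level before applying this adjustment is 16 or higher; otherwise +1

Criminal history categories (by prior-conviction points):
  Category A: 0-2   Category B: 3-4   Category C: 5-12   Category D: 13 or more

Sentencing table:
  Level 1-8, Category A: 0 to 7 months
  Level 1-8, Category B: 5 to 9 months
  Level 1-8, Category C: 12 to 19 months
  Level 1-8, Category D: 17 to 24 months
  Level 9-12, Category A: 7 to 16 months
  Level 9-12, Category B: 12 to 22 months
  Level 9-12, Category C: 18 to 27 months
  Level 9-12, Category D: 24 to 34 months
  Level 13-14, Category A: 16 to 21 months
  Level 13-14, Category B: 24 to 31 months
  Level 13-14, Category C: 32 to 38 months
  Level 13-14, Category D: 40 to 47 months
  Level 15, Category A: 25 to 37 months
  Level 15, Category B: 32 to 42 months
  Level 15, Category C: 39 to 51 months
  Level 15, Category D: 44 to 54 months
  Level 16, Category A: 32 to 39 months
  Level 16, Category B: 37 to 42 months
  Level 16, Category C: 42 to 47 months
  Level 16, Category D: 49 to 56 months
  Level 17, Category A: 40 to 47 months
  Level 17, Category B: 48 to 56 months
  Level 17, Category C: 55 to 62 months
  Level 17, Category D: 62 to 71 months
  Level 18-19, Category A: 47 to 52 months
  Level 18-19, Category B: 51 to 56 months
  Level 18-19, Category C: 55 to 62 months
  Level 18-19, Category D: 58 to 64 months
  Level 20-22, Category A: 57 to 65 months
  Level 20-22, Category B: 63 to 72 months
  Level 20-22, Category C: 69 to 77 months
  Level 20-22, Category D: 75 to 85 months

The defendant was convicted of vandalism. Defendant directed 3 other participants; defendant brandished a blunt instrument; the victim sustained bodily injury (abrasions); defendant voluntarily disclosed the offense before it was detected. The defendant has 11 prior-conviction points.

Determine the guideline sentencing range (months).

Base offense level for vandalism: 4.
R1 applies: 4 + 2 = 6.
R2 does not apply.
R3 applies: 6 − 1 = 5.
R4 applies: 5 + 3 = 8.
R5 applies (level before this adjustment is 8 < 12, so +3): 8 + 3 = 11.
Final offense level: 11.
Criminal history: 11 prior points → Category C (5-12).
Level 11 falls in the 9-12 band.
Grid: Level 9-12 × Category C = 18-27 months.

18-27 months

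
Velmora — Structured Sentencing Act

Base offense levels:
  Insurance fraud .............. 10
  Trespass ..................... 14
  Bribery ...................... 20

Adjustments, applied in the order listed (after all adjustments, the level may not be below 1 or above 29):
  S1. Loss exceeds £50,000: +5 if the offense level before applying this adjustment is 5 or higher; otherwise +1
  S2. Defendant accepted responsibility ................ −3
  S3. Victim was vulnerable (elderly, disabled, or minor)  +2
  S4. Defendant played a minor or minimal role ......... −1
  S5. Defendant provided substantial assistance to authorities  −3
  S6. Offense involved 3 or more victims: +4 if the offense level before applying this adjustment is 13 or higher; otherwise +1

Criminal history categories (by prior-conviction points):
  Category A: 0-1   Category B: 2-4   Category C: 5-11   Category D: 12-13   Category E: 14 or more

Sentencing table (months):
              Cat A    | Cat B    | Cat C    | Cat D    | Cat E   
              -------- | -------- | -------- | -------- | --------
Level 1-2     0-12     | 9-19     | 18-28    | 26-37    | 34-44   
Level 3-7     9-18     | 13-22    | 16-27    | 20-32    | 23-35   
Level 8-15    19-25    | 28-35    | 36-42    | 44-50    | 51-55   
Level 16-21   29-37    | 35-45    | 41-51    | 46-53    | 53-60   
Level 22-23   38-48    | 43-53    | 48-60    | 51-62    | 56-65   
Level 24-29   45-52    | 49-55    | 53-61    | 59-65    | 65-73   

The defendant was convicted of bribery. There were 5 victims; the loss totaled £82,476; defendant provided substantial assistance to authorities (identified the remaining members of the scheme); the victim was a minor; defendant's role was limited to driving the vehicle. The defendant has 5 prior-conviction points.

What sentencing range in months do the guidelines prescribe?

53-61 months

Base offense level for bribery: 20.
S1 applies (level before this adjustment is 20 ≥ 5, so +5): 20 + 5 = 25.
S3 applies: 25 + 2 = 27.
S4 applies: 27 − 1 = 26.
S5 applies: 26 − 3 = 23.
S6 applies (level before this adjustment is 23 ≥ 13, so +4): 23 + 4 = 27.
Final offense level: 27.
Criminal history: 5 prior points → Category C (5-11).
Level 27 falls in the 24-29 band.
Grid: Level 24-29 × Category C = 53-61 months.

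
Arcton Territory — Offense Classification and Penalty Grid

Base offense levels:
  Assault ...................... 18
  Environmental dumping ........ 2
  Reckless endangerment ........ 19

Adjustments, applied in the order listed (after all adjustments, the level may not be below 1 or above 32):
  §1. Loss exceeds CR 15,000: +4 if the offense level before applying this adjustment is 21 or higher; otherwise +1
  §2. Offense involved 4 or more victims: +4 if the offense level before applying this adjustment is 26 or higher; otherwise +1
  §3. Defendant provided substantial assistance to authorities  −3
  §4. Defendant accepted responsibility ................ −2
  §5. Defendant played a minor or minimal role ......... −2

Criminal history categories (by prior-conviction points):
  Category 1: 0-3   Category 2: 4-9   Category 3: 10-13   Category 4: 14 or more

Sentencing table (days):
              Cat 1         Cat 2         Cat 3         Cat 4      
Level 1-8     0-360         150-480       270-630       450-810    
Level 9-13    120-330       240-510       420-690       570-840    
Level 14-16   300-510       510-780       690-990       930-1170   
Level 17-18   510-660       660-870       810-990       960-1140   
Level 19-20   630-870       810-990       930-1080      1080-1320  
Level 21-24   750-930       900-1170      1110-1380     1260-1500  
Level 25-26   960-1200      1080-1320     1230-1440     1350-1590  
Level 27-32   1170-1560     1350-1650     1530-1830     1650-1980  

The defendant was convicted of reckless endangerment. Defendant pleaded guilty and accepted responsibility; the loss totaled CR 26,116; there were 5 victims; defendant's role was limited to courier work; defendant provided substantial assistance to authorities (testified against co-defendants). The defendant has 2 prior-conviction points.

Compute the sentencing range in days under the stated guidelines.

300-510 days

Base offense level for reckless endangerment: 19.
§1 applies (level before this adjustment is 19 < 21, so +1): 19 + 1 = 20.
§2 applies (level before this adjustment is 20 < 26, so +1): 20 + 1 = 21.
§3 applies: 21 − 3 = 18.
§4 applies: 18 − 2 = 16.
§5 applies: 16 − 2 = 14.
Final offense level: 14.
Criminal history: 2 prior points → Category 1 (0-3).
Level 14 falls in the 14-16 band.
Grid: Level 14-16 × Category 1 = 300-510 days.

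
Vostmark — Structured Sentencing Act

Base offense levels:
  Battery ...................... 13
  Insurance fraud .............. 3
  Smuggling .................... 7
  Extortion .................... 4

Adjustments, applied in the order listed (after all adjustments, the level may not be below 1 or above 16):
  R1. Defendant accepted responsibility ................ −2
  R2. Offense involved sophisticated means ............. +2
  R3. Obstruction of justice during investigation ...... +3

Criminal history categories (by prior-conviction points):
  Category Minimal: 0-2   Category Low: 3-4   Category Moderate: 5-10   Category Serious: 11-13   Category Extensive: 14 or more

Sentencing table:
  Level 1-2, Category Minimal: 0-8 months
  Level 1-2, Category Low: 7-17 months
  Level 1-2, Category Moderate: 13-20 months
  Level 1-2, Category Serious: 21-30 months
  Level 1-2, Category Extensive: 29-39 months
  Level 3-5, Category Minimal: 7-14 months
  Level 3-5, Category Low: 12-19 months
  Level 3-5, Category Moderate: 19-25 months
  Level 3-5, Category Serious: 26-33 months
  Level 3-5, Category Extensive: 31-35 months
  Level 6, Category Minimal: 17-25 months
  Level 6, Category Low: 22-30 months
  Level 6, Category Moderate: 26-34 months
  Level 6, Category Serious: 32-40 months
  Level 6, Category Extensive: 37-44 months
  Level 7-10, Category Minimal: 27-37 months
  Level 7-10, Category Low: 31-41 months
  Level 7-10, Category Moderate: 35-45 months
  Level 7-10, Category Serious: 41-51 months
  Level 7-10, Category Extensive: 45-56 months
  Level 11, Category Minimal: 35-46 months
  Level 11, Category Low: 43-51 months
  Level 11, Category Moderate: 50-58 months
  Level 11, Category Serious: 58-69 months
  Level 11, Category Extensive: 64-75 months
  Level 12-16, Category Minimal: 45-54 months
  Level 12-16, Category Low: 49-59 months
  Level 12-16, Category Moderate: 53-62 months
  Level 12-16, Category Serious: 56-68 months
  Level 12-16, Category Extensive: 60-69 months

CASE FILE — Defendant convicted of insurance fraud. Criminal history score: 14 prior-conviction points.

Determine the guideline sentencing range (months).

Base offense level for insurance fraud: 3.
Final offense level: 3.
Criminal history: 14 prior points → Category Extensive (14+).
Level 3 falls in the 3-5 band.
Grid: Level 3-5 × Category Extensive = 31-35 months.

31-35 months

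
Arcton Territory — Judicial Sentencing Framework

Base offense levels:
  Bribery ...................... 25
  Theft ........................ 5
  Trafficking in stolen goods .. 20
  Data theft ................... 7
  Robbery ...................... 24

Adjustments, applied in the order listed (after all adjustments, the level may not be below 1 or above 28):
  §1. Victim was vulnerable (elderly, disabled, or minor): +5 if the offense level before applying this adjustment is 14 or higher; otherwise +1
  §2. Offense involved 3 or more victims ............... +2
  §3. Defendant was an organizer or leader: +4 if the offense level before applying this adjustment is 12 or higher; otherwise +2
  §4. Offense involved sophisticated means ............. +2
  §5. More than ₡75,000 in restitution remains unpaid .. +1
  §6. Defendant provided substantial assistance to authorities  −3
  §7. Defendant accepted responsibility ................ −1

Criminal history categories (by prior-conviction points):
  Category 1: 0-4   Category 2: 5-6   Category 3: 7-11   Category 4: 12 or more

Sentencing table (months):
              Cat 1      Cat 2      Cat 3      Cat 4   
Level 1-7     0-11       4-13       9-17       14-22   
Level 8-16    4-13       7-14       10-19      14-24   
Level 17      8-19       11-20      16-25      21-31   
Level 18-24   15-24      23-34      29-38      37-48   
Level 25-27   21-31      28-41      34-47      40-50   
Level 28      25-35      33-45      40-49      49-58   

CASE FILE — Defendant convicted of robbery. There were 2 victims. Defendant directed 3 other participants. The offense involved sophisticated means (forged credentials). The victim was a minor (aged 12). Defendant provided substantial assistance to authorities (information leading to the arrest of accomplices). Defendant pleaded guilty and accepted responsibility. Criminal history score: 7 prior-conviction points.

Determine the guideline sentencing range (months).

Base offense level for robbery: 24.
§1 applies (level before this adjustment is 24 ≥ 14, so +5): 24 + 5 = 29.
§3 applies (level before this adjustment is 29 ≥ 12, so +4): 29 + 4 = 33.
§4 applies: 33 + 2 = 35.
§5 does not apply.
§6 applies: 35 − 3 = 32.
§7 applies: 32 − 1 = 31.
Level 31 exceeds the maximum of 28; capped at 28.
Final offense level: 28.
Criminal history: 7 prior points → Category 3 (7-11).
Level 28 falls in the 28 band.
Grid: Level 28 × Category 3 = 40-49 months.

40-49 months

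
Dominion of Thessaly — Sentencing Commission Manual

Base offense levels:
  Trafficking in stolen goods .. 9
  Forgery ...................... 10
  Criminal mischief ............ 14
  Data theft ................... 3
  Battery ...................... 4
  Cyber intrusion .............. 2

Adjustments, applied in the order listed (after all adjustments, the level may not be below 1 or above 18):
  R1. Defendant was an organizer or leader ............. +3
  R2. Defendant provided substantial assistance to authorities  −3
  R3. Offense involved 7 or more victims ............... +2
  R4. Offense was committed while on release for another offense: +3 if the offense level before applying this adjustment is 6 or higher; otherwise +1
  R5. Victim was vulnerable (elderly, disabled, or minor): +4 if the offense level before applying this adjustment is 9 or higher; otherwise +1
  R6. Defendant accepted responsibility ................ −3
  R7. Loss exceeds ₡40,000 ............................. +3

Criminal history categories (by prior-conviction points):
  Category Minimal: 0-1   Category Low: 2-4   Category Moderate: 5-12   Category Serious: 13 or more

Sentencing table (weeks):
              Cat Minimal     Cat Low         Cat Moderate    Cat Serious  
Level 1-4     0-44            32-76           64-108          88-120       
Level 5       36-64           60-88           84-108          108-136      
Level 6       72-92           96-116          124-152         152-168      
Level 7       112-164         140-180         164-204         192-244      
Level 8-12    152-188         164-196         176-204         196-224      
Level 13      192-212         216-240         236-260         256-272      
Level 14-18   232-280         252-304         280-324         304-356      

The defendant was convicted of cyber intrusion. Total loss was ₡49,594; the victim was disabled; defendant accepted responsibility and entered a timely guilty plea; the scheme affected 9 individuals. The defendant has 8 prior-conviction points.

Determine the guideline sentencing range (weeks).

84-108 weeks

Base offense level for cyber intrusion: 2.
R1 does not apply.
R3 applies: 2 + 2 = 4.
R5 applies (level before this adjustment is 4 < 9, so +1): 4 + 1 = 5.
R6 applies: 5 − 3 = 2.
R7 applies: 2 + 3 = 5.
Final offense level: 5.
Criminal history: 8 prior points → Category Moderate (5-12).
Level 5 falls in the 5 band.
Grid: Level 5 × Category Moderate = 84-108 weeks.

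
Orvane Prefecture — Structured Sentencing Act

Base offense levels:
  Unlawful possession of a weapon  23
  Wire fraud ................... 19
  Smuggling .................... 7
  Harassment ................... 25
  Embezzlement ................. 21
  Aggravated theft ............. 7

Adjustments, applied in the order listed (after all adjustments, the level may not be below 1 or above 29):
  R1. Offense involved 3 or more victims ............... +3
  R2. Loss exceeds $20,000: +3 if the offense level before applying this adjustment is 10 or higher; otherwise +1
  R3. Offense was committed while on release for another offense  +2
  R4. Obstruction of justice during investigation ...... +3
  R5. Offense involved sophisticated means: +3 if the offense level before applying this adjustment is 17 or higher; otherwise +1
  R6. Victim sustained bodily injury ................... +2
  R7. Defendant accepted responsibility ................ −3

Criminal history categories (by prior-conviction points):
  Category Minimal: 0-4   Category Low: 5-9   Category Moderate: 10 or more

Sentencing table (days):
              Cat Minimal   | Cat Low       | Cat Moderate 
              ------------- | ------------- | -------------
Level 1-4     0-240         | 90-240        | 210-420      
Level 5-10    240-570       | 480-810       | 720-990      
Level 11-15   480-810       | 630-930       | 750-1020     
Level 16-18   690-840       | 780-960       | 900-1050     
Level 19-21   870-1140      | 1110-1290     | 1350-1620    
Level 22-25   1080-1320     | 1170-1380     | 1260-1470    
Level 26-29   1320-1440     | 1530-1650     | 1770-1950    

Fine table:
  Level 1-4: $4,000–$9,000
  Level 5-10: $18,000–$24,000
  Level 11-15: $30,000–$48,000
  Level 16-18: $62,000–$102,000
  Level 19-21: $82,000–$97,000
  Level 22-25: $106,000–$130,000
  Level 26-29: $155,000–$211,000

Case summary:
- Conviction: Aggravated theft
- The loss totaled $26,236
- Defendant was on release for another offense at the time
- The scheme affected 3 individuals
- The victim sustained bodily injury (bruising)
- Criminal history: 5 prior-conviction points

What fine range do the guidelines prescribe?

Base offense level for aggravated theft: 7.
R1 applies: 7 + 3 = 10.
R2 applies (level before this adjustment is 10 ≥ 10, so +3): 10 + 3 = 13.
R3 applies: 13 + 2 = 15.
R4 does not apply.
R5 does not apply.
R6 applies: 15 + 2 = 17.
R7 does not apply.
Final offense level: 17.
Level 17 falls in the 16-18 band.
Fine table: Level 16-18 → $62,000–$102,000.

$62,000–$102,000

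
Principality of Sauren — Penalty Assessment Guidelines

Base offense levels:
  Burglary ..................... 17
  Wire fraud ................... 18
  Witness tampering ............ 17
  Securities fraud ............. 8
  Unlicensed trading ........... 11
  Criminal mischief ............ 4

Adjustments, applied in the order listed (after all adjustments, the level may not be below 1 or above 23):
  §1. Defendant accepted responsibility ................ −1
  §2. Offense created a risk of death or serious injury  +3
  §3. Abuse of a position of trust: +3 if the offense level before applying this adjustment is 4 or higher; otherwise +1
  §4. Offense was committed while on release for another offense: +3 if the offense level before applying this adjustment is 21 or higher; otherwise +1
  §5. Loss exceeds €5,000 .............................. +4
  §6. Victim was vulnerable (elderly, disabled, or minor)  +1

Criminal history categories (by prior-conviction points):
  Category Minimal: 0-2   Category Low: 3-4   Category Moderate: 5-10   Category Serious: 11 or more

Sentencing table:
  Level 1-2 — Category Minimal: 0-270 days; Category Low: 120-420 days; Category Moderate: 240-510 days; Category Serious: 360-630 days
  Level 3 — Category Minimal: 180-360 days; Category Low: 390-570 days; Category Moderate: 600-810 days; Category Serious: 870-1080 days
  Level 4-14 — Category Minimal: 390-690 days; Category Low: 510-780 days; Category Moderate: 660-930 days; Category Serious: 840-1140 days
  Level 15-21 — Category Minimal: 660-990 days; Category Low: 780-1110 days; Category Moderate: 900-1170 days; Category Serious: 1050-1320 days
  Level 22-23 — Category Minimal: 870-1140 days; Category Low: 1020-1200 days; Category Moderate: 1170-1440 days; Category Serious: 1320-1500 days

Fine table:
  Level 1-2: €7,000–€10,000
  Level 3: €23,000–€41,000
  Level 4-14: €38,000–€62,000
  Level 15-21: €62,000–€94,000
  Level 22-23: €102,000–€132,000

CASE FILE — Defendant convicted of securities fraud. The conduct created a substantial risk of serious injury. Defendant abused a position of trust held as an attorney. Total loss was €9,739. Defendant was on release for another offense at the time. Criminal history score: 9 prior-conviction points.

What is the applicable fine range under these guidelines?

Base offense level for securities fraud: 8.
§1 does not apply.
§2 applies: 8 + 3 = 11.
§3 applies (level before this adjustment is 11 ≥ 4, so +3): 11 + 3 = 14.
§4 applies (level before this adjustment is 14 < 21, so +1): 14 + 1 = 15.
§5 applies: 15 + 4 = 19.
Final offense level: 19.
Level 19 falls in the 15-21 band.
Fine table: Level 15-21 → €62,000–€94,000.

€62,000–€94,000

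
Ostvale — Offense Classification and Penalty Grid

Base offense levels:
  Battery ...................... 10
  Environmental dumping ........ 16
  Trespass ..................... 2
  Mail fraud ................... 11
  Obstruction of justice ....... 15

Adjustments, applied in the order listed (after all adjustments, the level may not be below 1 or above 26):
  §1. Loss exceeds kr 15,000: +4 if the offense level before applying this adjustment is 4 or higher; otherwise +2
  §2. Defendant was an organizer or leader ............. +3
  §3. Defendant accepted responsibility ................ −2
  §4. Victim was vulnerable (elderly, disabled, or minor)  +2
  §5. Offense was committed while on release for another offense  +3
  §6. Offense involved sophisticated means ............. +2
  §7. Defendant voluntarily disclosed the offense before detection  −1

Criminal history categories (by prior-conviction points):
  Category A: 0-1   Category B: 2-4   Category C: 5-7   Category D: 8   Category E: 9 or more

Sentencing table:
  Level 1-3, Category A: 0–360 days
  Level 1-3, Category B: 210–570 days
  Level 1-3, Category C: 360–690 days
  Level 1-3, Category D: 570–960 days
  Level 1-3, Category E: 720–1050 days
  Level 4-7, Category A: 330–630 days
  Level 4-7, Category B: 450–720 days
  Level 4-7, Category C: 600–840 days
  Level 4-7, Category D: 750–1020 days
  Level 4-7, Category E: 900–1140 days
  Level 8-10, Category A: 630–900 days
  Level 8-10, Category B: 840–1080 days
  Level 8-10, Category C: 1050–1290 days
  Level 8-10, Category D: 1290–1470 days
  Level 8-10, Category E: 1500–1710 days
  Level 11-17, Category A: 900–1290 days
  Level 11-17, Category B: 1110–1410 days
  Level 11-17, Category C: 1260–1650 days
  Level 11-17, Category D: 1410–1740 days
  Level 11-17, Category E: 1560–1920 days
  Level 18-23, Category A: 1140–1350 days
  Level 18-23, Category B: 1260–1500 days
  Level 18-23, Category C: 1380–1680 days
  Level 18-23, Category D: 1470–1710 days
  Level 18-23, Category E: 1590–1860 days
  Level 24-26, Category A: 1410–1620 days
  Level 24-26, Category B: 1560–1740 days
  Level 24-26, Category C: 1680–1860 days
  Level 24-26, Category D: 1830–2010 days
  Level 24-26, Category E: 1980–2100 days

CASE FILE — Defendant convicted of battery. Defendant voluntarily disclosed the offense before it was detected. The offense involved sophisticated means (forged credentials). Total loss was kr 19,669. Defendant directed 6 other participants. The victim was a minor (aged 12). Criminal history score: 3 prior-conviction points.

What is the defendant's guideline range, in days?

1260-1500 days

Base offense level for battery: 10.
§1 applies (level before this adjustment is 10 ≥ 4, so +4): 10 + 4 = 14.
§2 applies: 14 + 3 = 17.
§3 does not apply.
§4 applies: 17 + 2 = 19.
§5 does not apply.
§6 applies: 19 + 2 = 21.
§7 applies: 21 − 1 = 20.
Final offense level: 20.
Criminal history: 3 prior points → Category B (2-4).
Level 20 falls in the 18-23 band.
Grid: Level 18-23 × Category B = 1260-1500 days.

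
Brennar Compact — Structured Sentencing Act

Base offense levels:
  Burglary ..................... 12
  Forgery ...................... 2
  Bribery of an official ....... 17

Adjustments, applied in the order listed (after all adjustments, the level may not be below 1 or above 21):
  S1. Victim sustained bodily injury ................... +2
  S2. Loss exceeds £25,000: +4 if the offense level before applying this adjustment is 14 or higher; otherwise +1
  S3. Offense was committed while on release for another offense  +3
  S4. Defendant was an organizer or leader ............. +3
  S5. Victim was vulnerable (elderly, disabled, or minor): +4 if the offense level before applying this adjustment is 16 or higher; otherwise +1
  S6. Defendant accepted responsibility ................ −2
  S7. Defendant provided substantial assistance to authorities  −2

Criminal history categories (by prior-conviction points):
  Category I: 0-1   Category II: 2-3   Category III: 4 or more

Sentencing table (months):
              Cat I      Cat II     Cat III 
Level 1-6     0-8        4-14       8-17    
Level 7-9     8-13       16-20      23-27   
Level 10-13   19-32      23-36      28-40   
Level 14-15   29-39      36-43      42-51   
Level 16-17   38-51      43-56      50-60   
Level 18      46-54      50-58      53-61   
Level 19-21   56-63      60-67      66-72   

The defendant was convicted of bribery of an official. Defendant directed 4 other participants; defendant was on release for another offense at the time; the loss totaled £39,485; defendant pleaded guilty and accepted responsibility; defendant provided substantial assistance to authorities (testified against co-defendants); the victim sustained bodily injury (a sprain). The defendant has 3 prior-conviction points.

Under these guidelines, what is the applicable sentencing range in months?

60-67 months

Base offense level for bribery of an official: 17.
S1 applies: 17 + 2 = 19.
S2 applies (level before this adjustment is 19 ≥ 14, so +4): 19 + 4 = 23.
S3 applies: 23 + 3 = 26.
S4 applies: 26 + 3 = 29.
S6 applies: 29 − 2 = 27.
S7 applies: 27 − 2 = 25.
Level 25 exceeds the maximum of 21; capped at 21.
Final offense level: 21.
Criminal history: 3 prior points → Category II (2-3).
Level 21 falls in the 19-21 band.
Grid: Level 19-21 × Category II = 60-67 months.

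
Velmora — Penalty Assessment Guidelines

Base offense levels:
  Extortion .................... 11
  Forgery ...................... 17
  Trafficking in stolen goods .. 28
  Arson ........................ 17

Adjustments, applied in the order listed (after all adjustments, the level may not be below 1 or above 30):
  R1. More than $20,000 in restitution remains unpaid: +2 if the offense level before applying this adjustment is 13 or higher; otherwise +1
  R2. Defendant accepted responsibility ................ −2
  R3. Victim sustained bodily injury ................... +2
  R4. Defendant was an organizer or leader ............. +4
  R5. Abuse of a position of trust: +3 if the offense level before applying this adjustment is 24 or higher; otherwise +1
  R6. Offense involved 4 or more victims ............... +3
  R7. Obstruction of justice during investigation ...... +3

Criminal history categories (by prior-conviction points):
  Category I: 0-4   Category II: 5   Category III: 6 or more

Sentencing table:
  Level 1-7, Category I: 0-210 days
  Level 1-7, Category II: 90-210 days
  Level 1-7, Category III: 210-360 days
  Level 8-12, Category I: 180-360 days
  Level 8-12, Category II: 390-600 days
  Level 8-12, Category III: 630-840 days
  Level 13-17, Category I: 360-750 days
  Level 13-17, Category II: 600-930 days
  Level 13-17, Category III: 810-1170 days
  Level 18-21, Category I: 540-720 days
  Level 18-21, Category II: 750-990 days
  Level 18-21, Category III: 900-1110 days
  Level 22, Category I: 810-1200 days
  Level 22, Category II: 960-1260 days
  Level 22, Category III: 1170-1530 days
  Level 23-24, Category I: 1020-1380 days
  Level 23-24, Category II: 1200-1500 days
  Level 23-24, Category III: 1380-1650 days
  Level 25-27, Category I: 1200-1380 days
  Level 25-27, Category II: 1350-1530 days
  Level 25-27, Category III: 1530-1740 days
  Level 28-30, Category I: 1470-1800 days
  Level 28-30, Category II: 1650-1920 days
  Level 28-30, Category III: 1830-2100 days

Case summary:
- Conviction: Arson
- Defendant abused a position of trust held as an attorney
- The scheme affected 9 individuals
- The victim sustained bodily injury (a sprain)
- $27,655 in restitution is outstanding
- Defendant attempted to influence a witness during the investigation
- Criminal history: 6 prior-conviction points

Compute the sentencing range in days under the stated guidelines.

1830-2100 days

Base offense level for arson: 17.
R1 applies (level before this adjustment is 17 ≥ 13, so +2): 17 + 2 = 19.
R3 applies: 19 + 2 = 21.
R4 does not apply.
R5 applies (level before this adjustment is 21 < 24, so +1): 21 + 1 = 22.
R6 applies: 22 + 3 = 25.
R7 applies: 25 + 3 = 28.
Final offense level: 28.
Criminal history: 6 prior points → Category III (6+).
Level 28 falls in the 28-30 band.
Grid: Level 28-30 × Category III = 1830-2100 days.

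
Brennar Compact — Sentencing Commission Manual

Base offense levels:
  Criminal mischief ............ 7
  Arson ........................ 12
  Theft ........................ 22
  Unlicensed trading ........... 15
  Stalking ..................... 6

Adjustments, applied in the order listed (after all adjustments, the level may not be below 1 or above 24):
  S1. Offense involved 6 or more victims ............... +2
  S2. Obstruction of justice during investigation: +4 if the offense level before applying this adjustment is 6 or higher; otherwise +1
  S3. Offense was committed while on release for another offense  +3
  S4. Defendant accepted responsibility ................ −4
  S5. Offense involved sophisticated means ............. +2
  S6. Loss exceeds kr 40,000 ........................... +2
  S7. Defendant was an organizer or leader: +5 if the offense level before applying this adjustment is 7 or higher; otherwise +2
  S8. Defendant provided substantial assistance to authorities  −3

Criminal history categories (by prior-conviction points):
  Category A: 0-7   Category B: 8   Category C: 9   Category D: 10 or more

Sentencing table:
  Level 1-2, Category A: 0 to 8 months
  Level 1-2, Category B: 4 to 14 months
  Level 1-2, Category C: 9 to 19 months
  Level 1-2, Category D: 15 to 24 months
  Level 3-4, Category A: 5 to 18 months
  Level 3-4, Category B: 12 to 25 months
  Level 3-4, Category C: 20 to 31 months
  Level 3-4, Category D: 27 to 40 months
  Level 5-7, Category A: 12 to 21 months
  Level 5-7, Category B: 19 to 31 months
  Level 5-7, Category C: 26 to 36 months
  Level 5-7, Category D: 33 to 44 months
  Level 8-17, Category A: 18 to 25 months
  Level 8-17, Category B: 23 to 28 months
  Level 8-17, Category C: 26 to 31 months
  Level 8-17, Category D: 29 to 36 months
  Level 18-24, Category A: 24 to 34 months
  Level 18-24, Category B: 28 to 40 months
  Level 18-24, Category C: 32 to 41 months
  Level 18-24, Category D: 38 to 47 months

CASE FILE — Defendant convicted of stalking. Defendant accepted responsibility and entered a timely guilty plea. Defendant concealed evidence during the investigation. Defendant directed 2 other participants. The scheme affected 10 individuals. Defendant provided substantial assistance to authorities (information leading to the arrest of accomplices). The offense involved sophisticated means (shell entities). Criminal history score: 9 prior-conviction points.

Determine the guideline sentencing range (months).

Base offense level for stalking: 6.
S1 applies: 6 + 2 = 8.
S2 applies (level before this adjustment is 8 ≥ 6, so +4): 8 + 4 = 12.
S4 applies: 12 − 4 = 8.
S5 applies: 8 + 2 = 10.
S7 applies (level before this adjustment is 10 ≥ 7, so +5): 10 + 5 = 15.
S8 applies: 15 − 3 = 12.
Final offense level: 12.
Criminal history: 9 prior points → Category C (9).
Level 12 falls in the 8-17 band.
Grid: Level 8-17 × Category C = 26-31 months.

26-31 months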